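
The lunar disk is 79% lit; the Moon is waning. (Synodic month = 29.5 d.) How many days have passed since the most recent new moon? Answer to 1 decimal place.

19.2 days

From f = (1 − cos θ)/2: cos θ = 1 − 2×0.79 = -0.580; arccos → 125.5°.
Waning ⇒ past full, so θ = 360° − 125.5° = 234.5°.
At 360°/29.5 d per day, 234.5° corresponds to 19.22 days.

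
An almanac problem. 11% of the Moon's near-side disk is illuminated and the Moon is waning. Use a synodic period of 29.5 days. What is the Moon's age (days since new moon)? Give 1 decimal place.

26.3 days

Invert f = (1 − cos θ)/2 to get cos θ = 1 − 2(0.11) = 0.780, hence θ₀ = arccos 0.780 = 38.7°.
A waning Moon lies in 180°–360°, so θ = 360° − 38.7° = 321.3°.
Age = 29.5 × 321.3°/360° ≈ 26.33 days.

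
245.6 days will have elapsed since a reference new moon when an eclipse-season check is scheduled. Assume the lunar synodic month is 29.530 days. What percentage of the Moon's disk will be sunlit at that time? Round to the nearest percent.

70%

245.6 d spans 8 complete synodic months (8 × 29.530 = 236.24 d) plus 9.36 d.
Phase angle: θ = 360°·(9.36 d)/(29.530 d) = 114.1°.
With cos θ = (-0.408), the lit fraction is (1 − (-0.408))/2 ≈ 0.704, so 70%.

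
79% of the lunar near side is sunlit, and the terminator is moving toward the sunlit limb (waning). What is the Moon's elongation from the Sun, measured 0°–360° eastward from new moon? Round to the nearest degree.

From f = (1 − cos θ)/2: cos θ = 1 − 2×0.79 = -0.580; arccos → 125.5°.
Waning ⇒ past full, so θ = 360° − 125.5° = 234.5°.

235°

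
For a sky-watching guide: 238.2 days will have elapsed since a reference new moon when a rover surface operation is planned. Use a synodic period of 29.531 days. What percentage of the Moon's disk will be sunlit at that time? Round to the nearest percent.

4%

Reduce mod P: 238.2 − 8×29.531 = 1.95 d into the current lunation.
Elongation θ = 360° × 1.95/29.531 ≈ 23.8°.
cos 23.8° = 0.915, so f = (1 − 0.915)/2 = 0.043, so 4%.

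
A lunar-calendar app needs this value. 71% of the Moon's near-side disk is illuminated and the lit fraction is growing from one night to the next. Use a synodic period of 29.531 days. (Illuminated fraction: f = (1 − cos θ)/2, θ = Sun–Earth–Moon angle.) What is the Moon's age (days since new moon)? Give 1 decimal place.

From f = (1 − cos θ)/2: cos θ = 1 − 2×0.71 = -0.420; arccos → 114.8°.
Waxing ⇒ before full, so θ = 114.8°.
That fraction of the synodic month is 114.8/360 × 29.531 d ≈ 9.42 d.

9.4 days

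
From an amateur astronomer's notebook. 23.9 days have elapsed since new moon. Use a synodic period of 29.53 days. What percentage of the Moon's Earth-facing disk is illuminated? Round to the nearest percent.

32%

Elongation θ = 360° × 23.9/29.53 ≈ 291.4°.
Illuminated fraction = (1 − cos 291.4°)/2 = (1 − 0.364)/2 ≈ 0.318, so 32%.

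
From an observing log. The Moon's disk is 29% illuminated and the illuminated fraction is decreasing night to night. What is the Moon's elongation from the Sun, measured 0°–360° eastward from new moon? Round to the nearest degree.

From f = (1 − cos θ)/2: cos θ = 1 − 2×0.29 = 0.420; arccos → 65.2°.
Waning ⇒ past full, so θ = 360° − 65.2° = 294.8°.

295°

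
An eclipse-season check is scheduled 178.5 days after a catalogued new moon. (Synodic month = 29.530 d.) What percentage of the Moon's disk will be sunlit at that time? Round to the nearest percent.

178.5 d spans 6 complete synodic months (6 × 29.530 = 177.18 d) plus 1.32 d.
Elongation θ = 360° × 1.32/29.530 ≈ 16.1°.
Illuminated fraction = (1 − cos 16.1°)/2 = (1 − 0.961)/2 ≈ 0.020, so 2%.

2%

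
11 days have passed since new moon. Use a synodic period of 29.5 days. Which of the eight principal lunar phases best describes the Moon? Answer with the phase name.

θ ≈ 360° × 11/29.5 = 134°, which falls in the waxing gibbous sector.

waxing gibbous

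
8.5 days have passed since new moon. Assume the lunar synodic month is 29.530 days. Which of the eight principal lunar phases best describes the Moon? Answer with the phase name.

At 8.5/29.530 of the cycle, θ ≈ 104° — the first quarter range.

first quarter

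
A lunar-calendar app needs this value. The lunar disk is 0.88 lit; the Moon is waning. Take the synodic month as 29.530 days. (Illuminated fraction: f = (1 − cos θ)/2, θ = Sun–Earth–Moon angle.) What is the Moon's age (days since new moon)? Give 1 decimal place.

18.1 days

From f = (1 − cos θ)/2: cos θ = 1 − 2×0.88 = -0.760; arccos → 139.5°.
A waning Moon lies in 180°–360°, so θ = 360° − 139.5° = 220.5°.
That fraction of the synodic month is 220.5/360 × 29.530 d ≈ 18.09 d.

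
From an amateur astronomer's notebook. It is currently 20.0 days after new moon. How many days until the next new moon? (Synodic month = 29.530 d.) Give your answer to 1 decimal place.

9.5 days

The next new moon completes the synodic month: 29.530 − 20.0 = 9.530 days.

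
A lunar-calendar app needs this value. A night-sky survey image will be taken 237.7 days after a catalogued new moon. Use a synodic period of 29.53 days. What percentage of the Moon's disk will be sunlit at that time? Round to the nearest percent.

2%

237.7 d spans 8 complete synodic months (8 × 29.53 = 236.24 d) plus 1.46 d.
Elongation θ = 360° × 1.46/29.53 ≈ 17.8°.
Illuminated fraction = (1 − cos 17.8°)/2 = (1 − 0.952)/2 ≈ 0.024, so 2%.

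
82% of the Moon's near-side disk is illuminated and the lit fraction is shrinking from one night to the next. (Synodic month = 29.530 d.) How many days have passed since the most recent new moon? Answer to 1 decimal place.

18.9 days

cos θ = 1 − 2f = -0.640, giving a principal value of 129.8°.
Since the Moon is past full (waning), take the reflex angle: θ = 360° − 129.8° = 230.2°.
At 360°/29.530 d per day, 230.2° corresponds to 18.88 days.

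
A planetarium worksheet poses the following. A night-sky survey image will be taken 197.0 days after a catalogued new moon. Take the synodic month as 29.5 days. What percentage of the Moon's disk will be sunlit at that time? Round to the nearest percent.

72%

Reduce mod P: 197.0 − 6×29.5 = 20.00 d into the current lunation.
The Moon has covered 20.00/29.5 of its cycle, so θ ≈ 360° × 20.00/29.5 = 244.1°.
With cos θ = (-0.437), the lit fraction is (1 − (-0.437))/2 ≈ 0.719, so 72%.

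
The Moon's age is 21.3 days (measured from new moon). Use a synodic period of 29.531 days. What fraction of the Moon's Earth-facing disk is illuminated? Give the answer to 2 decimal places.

0.59

The Moon has covered 21.3/29.531 of its cycle, so θ ≈ 360° × 21.3/29.531 = 259.7°.
With cos θ = (-0.180), the lit fraction is (1 − (-0.180))/2 ≈ 0.590.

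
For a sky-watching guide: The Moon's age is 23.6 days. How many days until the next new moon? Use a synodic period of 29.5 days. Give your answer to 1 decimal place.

One full lunation from the last new moon is 29.5 d; remaining = 29.5 − 23.6 = 5.900 d.

5.9 days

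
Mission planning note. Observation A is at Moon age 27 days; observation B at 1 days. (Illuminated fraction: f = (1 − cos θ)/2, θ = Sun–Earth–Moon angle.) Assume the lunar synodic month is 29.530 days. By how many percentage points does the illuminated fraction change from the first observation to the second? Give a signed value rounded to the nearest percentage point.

-6 percentage points

First observation: θ = 360°·27/29.530 = 329.2°, so f = 0.071.
Second observation: θ = 12.2°, f = 0.011.
Δf = 0.011 − 0.071 = -0.059, i.e. -6 pp.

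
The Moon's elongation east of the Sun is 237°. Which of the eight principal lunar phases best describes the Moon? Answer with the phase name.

waning gibbous

237° lies in the waning gibbous sector of the 8-phase cycle.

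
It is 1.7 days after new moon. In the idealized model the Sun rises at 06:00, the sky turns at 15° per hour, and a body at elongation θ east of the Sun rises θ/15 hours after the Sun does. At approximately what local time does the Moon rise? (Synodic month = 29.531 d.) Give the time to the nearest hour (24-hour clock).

07:00

Elongation θ = 360° × 1.7/29.531 ≈ 20.7°.
The Moon trails the Sun by θ/15 = 20.7/15 ≈ 1.38 hours.
06:00 + 1.38 h ≈ 07:23 → 07:00 to the nearest hour.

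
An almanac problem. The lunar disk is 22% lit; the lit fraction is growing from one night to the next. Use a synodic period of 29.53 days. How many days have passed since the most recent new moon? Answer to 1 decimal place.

4.6 days

From f = (1 − cos θ)/2: cos θ = 1 − 2×0.22 = 0.560; arccos → 55.9°.
Before full moon the principal value applies: θ = 55.9°.
Age = 29.53 × 55.9°/360° ≈ 4.59 days.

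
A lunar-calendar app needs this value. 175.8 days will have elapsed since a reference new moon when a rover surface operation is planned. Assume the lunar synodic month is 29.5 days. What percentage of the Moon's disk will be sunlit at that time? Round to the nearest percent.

2%

175.8/29.5 = 5.959 lunations, so 5 complete cycles and 28.30 d into the next.
The Moon has covered 28.30/29.5 of its cycle, so θ ≈ 360° × 28.30/29.5 = 345.4°.
With cos θ = 0.968, the lit fraction is (1 − 0.968)/2 ≈ 0.016, so 2%.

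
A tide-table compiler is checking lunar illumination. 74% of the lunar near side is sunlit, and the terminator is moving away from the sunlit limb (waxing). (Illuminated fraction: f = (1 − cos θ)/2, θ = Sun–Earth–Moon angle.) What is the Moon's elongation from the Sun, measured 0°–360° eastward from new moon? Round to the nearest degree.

119°

Invert f = (1 − cos θ)/2 to get cos θ = 1 − 2(0.74) = -0.480, hence θ₀ = arccos -0.480 = 118.7°.
Before full moon the principal value applies: θ = 118.7°.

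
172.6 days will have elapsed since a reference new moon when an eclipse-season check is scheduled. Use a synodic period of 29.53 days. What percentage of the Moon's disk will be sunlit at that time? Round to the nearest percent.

172.6 d spans 5 complete synodic months (5 × 29.53 = 147.65 d) plus 24.95 d.
Phase angle: θ = 360°·(24.95 d)/(29.53 d) = 304.2°.
Illuminated fraction = (1 − cos 304.2°)/2 = (1 − 0.562)/2 ≈ 0.219, so 22%.

22%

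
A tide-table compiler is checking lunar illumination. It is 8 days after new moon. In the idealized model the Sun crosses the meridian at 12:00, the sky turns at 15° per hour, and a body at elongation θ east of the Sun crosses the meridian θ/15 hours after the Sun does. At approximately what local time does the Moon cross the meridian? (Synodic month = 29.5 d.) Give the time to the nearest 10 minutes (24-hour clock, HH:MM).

Phase angle: θ = 360°·(8 d)/(29.5 d) = 97.6°.
At 15° of sky rotation per hour, 97.6° corresponds to a 6.51 h lag.
12:00 + 6.508 h ≈ 18:31 → 18:30 to the nearest ten minutes.

18:30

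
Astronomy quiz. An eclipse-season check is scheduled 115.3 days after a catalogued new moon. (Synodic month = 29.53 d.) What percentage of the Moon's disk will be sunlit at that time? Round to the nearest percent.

9%

115.3 d spans 3 complete synodic months (3 × 29.53 = 88.59 d) plus 26.71 d.
The Moon has covered 26.71/29.53 of its cycle, so θ ≈ 360° × 26.71/29.53 = 325.6°.
With cos θ = 0.825, the lit fraction is (1 − 0.825)/2 ≈ 0.087, so 9%.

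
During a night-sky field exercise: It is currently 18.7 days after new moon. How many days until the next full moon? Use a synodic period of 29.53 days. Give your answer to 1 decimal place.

25.6 days

Full moon occurs at elongation 180°, i.e. at age 29.53 × 180/360 = 14.765 d.
This lunation's full moon (14.765 d) has passed, so add one period: 44.295 − 18.7 = 25.595 days.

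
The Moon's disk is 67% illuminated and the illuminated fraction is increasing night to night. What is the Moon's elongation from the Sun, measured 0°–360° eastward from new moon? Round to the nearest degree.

110°

From f = (1 − cos θ)/2: cos θ = 1 − 2×0.67 = -0.340; arccos → 109.9°.
Waxing ⇒ before full, so θ = 109.9°.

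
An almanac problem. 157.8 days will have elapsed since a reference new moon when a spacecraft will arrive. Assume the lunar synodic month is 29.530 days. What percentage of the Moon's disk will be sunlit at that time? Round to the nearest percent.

Reduce mod P: 157.8 − 5×29.530 = 10.15 d into the current lunation.
The Moon has covered 10.15/29.530 of its cycle, so θ ≈ 360° × 10.15/29.530 = 123.7°.
Illuminated fraction = (1 − cos 123.7°)/2 = (1 − (-0.555))/2 ≈ 0.778, so 78%.

78%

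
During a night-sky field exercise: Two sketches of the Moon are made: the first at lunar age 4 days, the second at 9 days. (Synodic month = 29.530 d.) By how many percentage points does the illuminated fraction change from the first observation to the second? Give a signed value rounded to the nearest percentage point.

+50 pp

θ₁ = 360° × 4/29.530 = 48.8°, f₁ = (1 − cos θ₁)/2 = 0.170.
θ₂ = 360° × 9/29.530 = 109.7°, f₂ = (1 − cos θ₂)/2 = 0.669.
Change = f₂ − f₁ = +0.498 → +50 percentage points.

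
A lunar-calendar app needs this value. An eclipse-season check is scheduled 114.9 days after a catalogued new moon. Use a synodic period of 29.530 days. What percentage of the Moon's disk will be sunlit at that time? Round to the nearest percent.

11%

114.9/29.530 = 3.891 lunations, so 3 complete cycles and 26.31 d into the next.
Phase angle: θ = 360°·(26.31 d)/(29.530 d) = 320.7°.
With cos θ = 0.774, the lit fraction is (1 − 0.774)/2 ≈ 0.113, so 11%.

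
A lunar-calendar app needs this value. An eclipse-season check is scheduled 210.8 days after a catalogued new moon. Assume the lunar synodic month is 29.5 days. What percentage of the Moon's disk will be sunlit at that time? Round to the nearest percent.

210.8 d spans 7 complete synodic months (7 × 29.5 = 206.50 d) plus 4.30 d.
The Moon has covered 4.30/29.5 of its cycle, so θ ≈ 360° × 4.30/29.5 = 52.5°.
Illuminated fraction = (1 − cos 52.5°)/2 = (1 − 0.609)/2 ≈ 0.195, so 20%.

20%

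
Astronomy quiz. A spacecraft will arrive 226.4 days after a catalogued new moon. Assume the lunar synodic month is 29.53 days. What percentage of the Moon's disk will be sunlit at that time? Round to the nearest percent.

75%

226.4 d spans 7 complete synodic months (7 × 29.53 = 206.71 d) plus 19.69 d.
Elongation θ = 360° × 19.69/29.53 ≈ 240.0°.
With cos θ = (-0.499), the lit fraction is (1 − (-0.499))/2 ≈ 0.750, so 75%.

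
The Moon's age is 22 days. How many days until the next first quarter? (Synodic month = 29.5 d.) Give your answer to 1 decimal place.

14.9 days

First quarter is 0.25 of the way through the cycle: age 0.25 × 29.5 = 7.375 d.
Already past this cycle's first quarter; the next is at 7.375 + 29.5 = 36.875 d, so 36.875 − 22 = 14.875 days.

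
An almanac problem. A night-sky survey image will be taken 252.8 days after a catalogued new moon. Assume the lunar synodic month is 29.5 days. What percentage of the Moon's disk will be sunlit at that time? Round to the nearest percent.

95%

252.8 d spans 8 complete synodic months (8 × 29.5 = 236.00 d) plus 16.80 d.
The Moon has covered 16.80/29.5 of its cycle, so θ ≈ 360° × 16.80/29.5 = 205.0°.
cos 205.0° = (-0.906), so f = (1 − (-0.906))/2 = 0.953, so 95%.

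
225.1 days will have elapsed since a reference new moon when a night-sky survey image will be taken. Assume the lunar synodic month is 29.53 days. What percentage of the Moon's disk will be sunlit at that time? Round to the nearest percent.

86%

Reduce mod P: 225.1 − 7×29.53 = 18.39 d into the current lunation.
Elongation θ = 360° × 18.39/29.53 ≈ 224.2°.
cos 224.2° = (-0.717), so f = (1 − (-0.717))/2 = 0.859, so 86%.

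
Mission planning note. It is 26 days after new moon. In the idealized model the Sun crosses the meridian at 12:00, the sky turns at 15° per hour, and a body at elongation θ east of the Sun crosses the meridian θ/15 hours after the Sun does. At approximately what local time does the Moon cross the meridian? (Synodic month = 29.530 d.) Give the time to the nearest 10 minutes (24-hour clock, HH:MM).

09:10

Elongation θ = 360° × 26/29.530 ≈ 317.0°.
At 15° of sky rotation per hour, 317.0° corresponds to a 21.13 h lag.
12:00 + 21.131 h ≈ 09:08 → 09:10 to the nearest ten minutes.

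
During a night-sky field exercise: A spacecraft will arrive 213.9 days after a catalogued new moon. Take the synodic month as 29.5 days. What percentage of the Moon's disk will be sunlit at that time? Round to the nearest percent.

213.9/29.5 = 7.251 lunations, so 7 complete cycles and 7.40 d into the next.
Phase angle: θ = 360°·(7.40 d)/(29.5 d) = 90.3°.
Illuminated fraction = (1 − cos 90.3°)/2 = (1 − (-0.005))/2 ≈ 0.503, so 50%.

50%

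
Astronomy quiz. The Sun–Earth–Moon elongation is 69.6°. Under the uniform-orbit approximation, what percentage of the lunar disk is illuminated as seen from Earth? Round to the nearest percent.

33%

f = (1 − cos 69.6°)/2 = (1 − 0.349)/2 ≈ 0.326, i.e. 33%.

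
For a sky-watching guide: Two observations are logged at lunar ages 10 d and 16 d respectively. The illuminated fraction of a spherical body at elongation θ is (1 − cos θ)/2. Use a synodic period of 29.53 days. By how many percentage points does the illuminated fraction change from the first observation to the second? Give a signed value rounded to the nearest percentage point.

First observation: θ = 360°·10/29.53 = 121.9°, so f = 0.764.
Second observation: θ = 195.1°, f = 0.983.
Δf = 0.983 − 0.764 = +0.219, i.e. +22 pp.

+22 percentage points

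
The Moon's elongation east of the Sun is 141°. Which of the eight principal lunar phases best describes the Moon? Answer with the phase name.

141° lies in the waxing gibbous sector of the 8-phase cycle.

waxing gibbous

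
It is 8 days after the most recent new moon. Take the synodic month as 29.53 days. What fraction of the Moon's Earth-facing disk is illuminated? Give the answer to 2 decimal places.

0.57

The Moon has covered 8/29.53 of its cycle, so θ ≈ 360° × 8/29.53 = 97.5°.
cos 97.5° = (-0.131), so f = (1 − (-0.131))/2 = 0.566.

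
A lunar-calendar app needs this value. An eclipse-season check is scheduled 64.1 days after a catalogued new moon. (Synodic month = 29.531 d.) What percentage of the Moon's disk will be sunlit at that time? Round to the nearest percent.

26%

Reduce mod P: 64.1 − 2×29.531 = 5.04 d into the current lunation.
Elongation θ = 360° × 5.04/29.531 ≈ 61.4°.
cos 61.4° = 0.478, so f = (1 − 0.478)/2 = 0.261, so 26%.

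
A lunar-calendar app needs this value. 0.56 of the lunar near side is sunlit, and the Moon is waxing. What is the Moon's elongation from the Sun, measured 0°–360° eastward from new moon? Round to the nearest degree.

97°

From f = (1 − cos θ)/2: cos θ = 1 − 2×0.56 = -0.120; arccos → 96.9°.
The Moon is waxing (0°–180°), so θ = 96.9° directly.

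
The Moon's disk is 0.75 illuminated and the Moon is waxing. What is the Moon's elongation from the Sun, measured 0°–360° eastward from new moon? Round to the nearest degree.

From f = (1 − cos θ)/2: cos θ = 1 − 2×0.75 = -0.500; arccos → 120.0°.
Before full moon the principal value applies: θ = 120.0°.

120°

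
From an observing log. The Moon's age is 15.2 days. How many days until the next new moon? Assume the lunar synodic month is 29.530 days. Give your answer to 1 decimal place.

14.3 days

The next new moon completes the synodic month: 29.530 − 15.2 = 14.330 days.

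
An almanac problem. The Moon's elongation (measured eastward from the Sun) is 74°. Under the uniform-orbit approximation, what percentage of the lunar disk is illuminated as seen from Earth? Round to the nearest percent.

36%

f = (1 − cos 74°)/2 = (1 − 0.276)/2 ≈ 0.362, i.e. 36%.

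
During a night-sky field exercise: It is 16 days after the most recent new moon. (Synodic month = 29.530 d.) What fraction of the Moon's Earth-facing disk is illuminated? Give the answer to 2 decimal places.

0.98

Phase angle: θ = 360°·(16 d)/(29.530 d) = 195.1°.
cos 195.1° = (-0.966), so f = (1 − (-0.966))/2 = 0.983.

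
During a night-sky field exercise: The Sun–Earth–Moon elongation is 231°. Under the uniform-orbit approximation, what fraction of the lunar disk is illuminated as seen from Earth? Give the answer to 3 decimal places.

f = (1 − cos 231°)/2 = (1 − (-0.629))/2 ≈ 0.815.

0.815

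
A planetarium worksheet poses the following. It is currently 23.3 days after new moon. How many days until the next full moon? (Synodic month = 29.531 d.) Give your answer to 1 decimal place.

Full moon occurs at elongation 180°, i.e. at age 29.531 × 180/360 = 14.765 d.
This lunation's full moon (14.765 d) has passed, so add one period: 44.296 − 23.3 = 20.996 days.

21.0 days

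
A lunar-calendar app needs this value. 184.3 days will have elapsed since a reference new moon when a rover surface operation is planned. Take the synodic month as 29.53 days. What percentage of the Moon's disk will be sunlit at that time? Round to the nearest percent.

184.3 d spans 6 complete synodic months (6 × 29.53 = 177.18 d) plus 7.12 d.
Phase angle: θ = 360°·(7.12 d)/(29.53 d) = 86.8°.
cos 86.8° = 0.056, so f = (1 − 0.056)/2 = 0.472, so 47%.

47%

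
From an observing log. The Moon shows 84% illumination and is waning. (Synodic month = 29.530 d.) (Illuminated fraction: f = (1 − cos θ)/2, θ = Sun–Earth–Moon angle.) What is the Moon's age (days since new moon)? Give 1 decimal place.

18.6 days

From f = (1 − cos θ)/2: cos θ = 1 − 2×0.84 = -0.680; arccos → 132.8°.
Waning ⇒ past full, so θ = 360° − 132.8° = 227.2°.
That fraction of the synodic month is 227.2/360 × 29.530 d ≈ 18.63 d.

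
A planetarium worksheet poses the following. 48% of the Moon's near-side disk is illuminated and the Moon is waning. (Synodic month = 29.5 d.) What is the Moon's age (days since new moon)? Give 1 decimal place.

22.3 days

From f = (1 − cos θ)/2: cos θ = 1 − 2×0.48 = 0.040; arccos → 87.7°.
Since the Moon is past full (waning), take the reflex angle: θ = 360° − 87.7° = 272.3°.
That fraction of the synodic month is 272.3/360 × 29.5 d ≈ 22.31 d.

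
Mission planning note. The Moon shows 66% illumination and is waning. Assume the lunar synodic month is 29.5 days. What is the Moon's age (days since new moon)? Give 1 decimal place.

cos θ = 1 − 2f = -0.320, giving a principal value of 108.7°.
Waning ⇒ past full, so θ = 360° − 108.7° = 251.3°.
That fraction of the synodic month is 251.3/360 × 29.5 d ≈ 20.60 d.

20.6 days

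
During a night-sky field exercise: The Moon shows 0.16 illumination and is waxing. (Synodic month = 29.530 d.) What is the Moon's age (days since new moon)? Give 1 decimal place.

From f = (1 − cos θ)/2: cos θ = 1 − 2×0.16 = 0.680; arccos → 47.2°.
Waxing ⇒ before full, so θ = 47.2°.
At 360°/29.530 d per day, 47.2° corresponds to 3.87 days.

3.9 days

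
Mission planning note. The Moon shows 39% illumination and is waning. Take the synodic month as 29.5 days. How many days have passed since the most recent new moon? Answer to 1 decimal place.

23.2 days

From f = (1 − cos θ)/2: cos θ = 1 − 2×0.39 = 0.220; arccos → 77.3°.
A waning Moon lies in 180°–360°, so θ = 360° − 77.3° = 282.7°.
At 360°/29.5 d per day, 282.7° corresponds to 23.17 days.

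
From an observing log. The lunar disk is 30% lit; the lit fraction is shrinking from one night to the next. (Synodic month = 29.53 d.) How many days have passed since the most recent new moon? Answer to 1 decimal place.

cos θ = 1 − 2f = 0.400, giving a principal value of 66.4°.
A waning Moon lies in 180°–360°, so θ = 360° − 66.4° = 293.6°.
Age = 29.53 × 293.6°/360° ≈ 24.08 days.

24.1 days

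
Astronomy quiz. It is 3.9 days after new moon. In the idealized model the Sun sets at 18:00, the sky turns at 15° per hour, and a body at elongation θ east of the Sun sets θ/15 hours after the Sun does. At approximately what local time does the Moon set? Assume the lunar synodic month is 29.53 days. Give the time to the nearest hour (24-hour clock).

21:00

Phase angle: θ = 360°·(3.9 d)/(29.53 d) = 47.5°.
The Moon trails the Sun by θ/15 = 47.5/15 ≈ 3.17 hours.
18:00 + 3.17 h ≈ 21:10 → 21:00 to the nearest hour.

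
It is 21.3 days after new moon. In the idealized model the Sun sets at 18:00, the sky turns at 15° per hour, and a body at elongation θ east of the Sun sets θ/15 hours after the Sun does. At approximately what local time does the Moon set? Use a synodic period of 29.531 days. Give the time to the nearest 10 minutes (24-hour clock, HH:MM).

11:20

Elongation θ = 360° × 21.3/29.531 ≈ 259.7°.
At 15° of sky rotation per hour, 259.7° corresponds to a 17.31 h lag.
18:00 + 17.311 h ≈ 11:19 → 11:20 to the nearest ten minutes.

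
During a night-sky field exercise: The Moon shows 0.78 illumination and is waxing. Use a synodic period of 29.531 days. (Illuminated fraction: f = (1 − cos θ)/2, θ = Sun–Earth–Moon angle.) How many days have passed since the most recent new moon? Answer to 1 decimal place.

10.2 days

cos θ = 1 − 2f = -0.560, giving a principal value of 124.1°.
The Moon is waxing (0°–180°), so θ = 124.1° directly.
That fraction of the synodic month is 124.1/360 × 29.531 d ≈ 10.18 d.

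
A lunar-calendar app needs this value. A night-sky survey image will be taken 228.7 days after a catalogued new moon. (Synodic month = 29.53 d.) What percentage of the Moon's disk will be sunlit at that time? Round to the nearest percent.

52%

Reduce mod P: 228.7 − 7×29.53 = 21.99 d into the current lunation.
Phase angle: θ = 360°·(21.99 d)/(29.53 d) = 268.1°.
cos 268.1° = (-0.034), so f = (1 − (-0.034))/2 = 0.517, so 52%.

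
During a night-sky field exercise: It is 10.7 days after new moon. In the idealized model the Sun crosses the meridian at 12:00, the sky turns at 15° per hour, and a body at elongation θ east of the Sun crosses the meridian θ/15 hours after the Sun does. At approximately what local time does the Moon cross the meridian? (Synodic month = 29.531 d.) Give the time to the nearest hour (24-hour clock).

Elongation θ = 360° × 10.7/29.531 ≈ 130.4°.
At 15° of sky rotation per hour, 130.4° corresponds to a 8.70 h lag.
12:00 + 8.70 h ≈ 20:42 → 21:00 to the nearest hour.

21:00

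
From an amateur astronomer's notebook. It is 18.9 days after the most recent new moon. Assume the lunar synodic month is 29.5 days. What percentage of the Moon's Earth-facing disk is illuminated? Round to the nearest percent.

The Moon has covered 18.9/29.5 of its cycle, so θ ≈ 360° × 18.9/29.5 = 230.6°.
Illuminated fraction = (1 − cos 230.6°)/2 = (1 − (-0.634))/2 ≈ 0.817, so 82%.

82%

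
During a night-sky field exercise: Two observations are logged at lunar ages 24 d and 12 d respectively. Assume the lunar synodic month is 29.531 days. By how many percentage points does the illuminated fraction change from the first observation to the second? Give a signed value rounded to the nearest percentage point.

First observation: θ = 360°·24/29.531 = 292.6°, so f = 0.308.
Second observation: θ = 146.3°, f = 0.916.
Δf = 0.916 − 0.308 = +0.608, i.e. +61 pp.

+61 pp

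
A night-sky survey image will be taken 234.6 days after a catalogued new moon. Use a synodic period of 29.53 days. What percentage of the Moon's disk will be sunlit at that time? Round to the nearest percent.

3%

Reduce mod P: 234.6 − 7×29.53 = 27.89 d into the current lunation.
The Moon has covered 27.89/29.53 of its cycle, so θ ≈ 360° × 27.89/29.53 = 340.0°.
With cos θ = 0.940, the lit fraction is (1 − 0.940)/2 ≈ 0.030, so 3%.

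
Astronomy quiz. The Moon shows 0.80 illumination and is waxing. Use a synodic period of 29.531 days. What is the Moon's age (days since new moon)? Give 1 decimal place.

10.4 days

Invert f = (1 − cos θ)/2 to get cos θ = 1 − 2(0.80) = -0.600, hence θ₀ = arccos -0.600 = 126.9°.
Before full moon the principal value applies: θ = 126.9°.
That fraction of the synodic month is 126.9/360 × 29.531 d ≈ 10.41 d.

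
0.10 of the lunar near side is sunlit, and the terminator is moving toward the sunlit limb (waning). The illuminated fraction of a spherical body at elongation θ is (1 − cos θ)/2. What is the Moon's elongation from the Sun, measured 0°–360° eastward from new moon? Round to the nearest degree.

323°

Invert f = (1 − cos θ)/2 to get cos θ = 1 − 2(0.10) = 0.800, hence θ₀ = arccos 0.800 = 36.9°.
A waning Moon lies in 180°–360°, so θ = 360° − 36.9° = 323.1°.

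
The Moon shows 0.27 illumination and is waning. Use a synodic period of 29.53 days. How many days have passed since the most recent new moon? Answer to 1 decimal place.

24.4 days

Invert f = (1 − cos θ)/2 to get cos θ = 1 − 2(0.27) = 0.460, hence θ₀ = arccos 0.460 = 62.6°.
Waning ⇒ past full, so θ = 360° − 62.6° = 297.4°.
Age = 29.53 × 297.4°/360° ≈ 24.39 days.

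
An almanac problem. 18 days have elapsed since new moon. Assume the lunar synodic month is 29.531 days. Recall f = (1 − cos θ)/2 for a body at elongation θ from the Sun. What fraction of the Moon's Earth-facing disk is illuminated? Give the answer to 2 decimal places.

0.89

Phase angle: θ = 360°·(18 d)/(29.531 d) = 219.4°.
With cos θ = (-0.772), the lit fraction is (1 − (-0.772))/2 ≈ 0.886.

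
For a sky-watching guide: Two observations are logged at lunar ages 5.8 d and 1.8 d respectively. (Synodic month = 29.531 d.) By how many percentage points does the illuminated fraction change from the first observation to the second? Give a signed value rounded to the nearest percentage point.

θ₁ = 360° × 5.8/29.531 = 70.7°, f₁ = (1 − cos θ₁)/2 = 0.335.
θ₂ = 360° × 1.8/29.531 = 21.9°, f₂ = (1 − cos θ₂)/2 = 0.036.
Change = f₂ − f₁ = -0.299 → -30 percentage points.

-30 pp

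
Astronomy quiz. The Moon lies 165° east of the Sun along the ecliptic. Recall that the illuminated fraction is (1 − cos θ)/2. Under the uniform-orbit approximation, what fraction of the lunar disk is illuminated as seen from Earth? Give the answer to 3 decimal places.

0.983

Half-versine of 165°: (1 − (-0.966))/2 = 0.983.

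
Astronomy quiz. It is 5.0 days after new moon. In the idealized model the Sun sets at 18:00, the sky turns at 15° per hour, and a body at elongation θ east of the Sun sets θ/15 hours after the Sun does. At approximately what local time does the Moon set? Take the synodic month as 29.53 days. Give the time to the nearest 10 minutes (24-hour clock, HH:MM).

22:00

The Moon has covered 5.0/29.53 of its cycle, so θ ≈ 360° × 5.0/29.53 = 61.0°.
Delay after the Sun = 61.0° / (15°/h) ≈ 4.06 h.
18:00 + 4.064 h ≈ 22:04 → 22:00 to the nearest ten minutes.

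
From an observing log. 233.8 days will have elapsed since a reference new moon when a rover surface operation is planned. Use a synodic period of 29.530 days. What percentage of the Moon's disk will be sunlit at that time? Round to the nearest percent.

Reduce mod P: 233.8 − 7×29.530 = 27.09 d into the current lunation.
Elongation θ = 360° × 27.09/29.530 ≈ 330.3°.
Illuminated fraction = (1 − cos 330.3°)/2 = (1 − 0.868)/2 ≈ 0.066, so 7%.

7%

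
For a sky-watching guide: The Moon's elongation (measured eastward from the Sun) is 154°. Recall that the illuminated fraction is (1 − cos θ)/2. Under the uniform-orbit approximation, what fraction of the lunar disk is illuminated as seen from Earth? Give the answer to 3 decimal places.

cos 154° = (-0.899), so f = (1 − (-0.899))/2 = 0.949.

0.949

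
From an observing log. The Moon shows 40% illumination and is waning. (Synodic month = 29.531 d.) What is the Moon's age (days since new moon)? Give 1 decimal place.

cos θ = 1 − 2f = 0.200, giving a principal value of 78.5°.
Since the Moon is past full (waning), take the reflex angle: θ = 360° − 78.5° = 281.5°.
That fraction of the synodic month is 281.5/360 × 29.531 d ≈ 23.09 d.

23.1 days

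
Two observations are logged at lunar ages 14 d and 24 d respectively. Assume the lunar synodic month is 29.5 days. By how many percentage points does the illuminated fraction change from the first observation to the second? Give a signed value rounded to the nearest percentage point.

-69 percentage points

θ₁ = 360° × 14/29.5 = 170.8°, f₁ = (1 − cos θ₁)/2 = 0.994.
θ₂ = 360° × 24/29.5 = 292.9°, f₂ = (1 − cos θ₂)/2 = 0.306.
Change = f₂ − f₁ = -0.688 → -69 percentage points.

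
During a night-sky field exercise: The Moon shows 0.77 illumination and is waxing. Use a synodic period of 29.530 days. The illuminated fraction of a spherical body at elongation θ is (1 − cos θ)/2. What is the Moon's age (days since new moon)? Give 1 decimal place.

10.1 days

From f = (1 − cos θ)/2: cos θ = 1 − 2×0.77 = -0.540; arccos → 122.7°.
Waxing ⇒ before full, so θ = 122.7°.
At 360°/29.530 d per day, 122.7° corresponds to 10.06 days.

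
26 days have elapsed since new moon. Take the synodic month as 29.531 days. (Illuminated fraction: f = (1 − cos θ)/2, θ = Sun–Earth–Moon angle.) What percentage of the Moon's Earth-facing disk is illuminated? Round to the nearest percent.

Elongation θ = 360° × 26/29.531 ≈ 317.0°.
With cos θ = 0.731, the lit fraction is (1 − 0.731)/2 ≈ 0.135, so 13%.

13%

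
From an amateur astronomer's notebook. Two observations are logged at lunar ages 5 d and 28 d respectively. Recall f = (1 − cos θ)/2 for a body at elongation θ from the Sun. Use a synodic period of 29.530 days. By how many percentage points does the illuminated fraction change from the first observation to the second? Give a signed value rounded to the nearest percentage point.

First observation: θ = 360°·5/29.530 = 61.0°, so f = 0.257.
Second observation: θ = 341.3°, f = 0.026.
Δf = 0.026 − 0.257 = -0.231, i.e. -23 pp.

-23 percentage points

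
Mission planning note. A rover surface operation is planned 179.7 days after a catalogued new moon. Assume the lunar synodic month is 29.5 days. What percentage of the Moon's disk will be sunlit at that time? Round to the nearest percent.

8%

Reduce mod P: 179.7 − 6×29.5 = 2.70 d into the current lunation.
Elongation θ = 360° × 2.70/29.5 ≈ 32.9°.
cos 32.9° = 0.839, so f = (1 − 0.839)/2 = 0.080, so 8%.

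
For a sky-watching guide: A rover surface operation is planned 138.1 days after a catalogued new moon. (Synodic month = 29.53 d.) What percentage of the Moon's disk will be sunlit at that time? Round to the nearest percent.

72%

138.1/29.53 = 4.677 lunations, so 4 complete cycles and 19.98 d into the next.
Elongation θ = 360° × 19.98/29.53 ≈ 243.6°.
cos 243.6° = (-0.445), so f = (1 − (-0.445))/2 = 0.723, so 72%.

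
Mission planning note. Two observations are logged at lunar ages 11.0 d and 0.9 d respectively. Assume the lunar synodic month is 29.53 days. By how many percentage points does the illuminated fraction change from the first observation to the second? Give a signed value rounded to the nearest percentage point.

-84 pp

First observation: θ = 360°·11.0/29.53 = 134.1°, so f = 0.848.
Second observation: θ = 11.0°, f = 0.009.
Δf = 0.009 − 0.848 = -0.839, i.e. -84 pp.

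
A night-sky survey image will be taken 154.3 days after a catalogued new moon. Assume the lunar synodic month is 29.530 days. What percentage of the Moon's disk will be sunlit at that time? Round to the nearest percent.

154.3/29.530 = 5.225 lunations, so 5 complete cycles and 6.65 d into the next.
Phase angle: θ = 360°·(6.65 d)/(29.530 d) = 81.1°.
Illuminated fraction = (1 − cos 81.1°)/2 = (1 − 0.155)/2 ≈ 0.422, so 42%.

42%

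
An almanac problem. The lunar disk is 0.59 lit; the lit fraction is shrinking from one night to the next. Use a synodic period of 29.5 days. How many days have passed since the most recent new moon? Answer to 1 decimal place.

Invert f = (1 − cos θ)/2 to get cos θ = 1 − 2(0.59) = -0.180, hence θ₀ = arccos -0.180 = 100.4°.
Since the Moon is past full (waning), take the reflex angle: θ = 360° − 100.4° = 259.6°.
That fraction of the synodic month is 259.6/360 × 29.5 d ≈ 21.28 d.

21.3 days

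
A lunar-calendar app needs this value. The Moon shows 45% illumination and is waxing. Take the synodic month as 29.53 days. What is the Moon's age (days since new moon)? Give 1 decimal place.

6.9 days

cos θ = 1 − 2f = 0.100, giving a principal value of 84.3°.
Before full moon the principal value applies: θ = 84.3°.
That fraction of the synodic month is 84.3/360 × 29.53 d ≈ 6.91 d.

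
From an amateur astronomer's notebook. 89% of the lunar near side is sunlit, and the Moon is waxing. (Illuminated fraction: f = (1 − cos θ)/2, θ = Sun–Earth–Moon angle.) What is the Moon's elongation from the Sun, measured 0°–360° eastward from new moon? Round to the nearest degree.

Invert f = (1 − cos θ)/2 to get cos θ = 1 − 2(0.89) = -0.780, hence θ₀ = arccos -0.780 = 141.3°.
Before full moon the principal value applies: θ = 141.3°.

141°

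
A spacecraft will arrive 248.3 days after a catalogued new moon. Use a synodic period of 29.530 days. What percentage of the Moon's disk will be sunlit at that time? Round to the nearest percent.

248.3 d spans 8 complete synodic months (8 × 29.530 = 236.24 d) plus 12.06 d.
Elongation θ = 360° × 12.06/29.530 ≈ 147.0°.
cos 147.0° = (-0.839), so f = (1 − (-0.839))/2 = 0.919, so 92%.

92%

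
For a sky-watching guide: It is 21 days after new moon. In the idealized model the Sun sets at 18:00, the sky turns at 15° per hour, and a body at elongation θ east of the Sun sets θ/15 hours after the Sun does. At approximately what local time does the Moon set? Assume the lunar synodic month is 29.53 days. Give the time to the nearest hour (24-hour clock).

The Moon has covered 21/29.53 of its cycle, so θ ≈ 360° × 21/29.53 = 256.0°.
At 15° of sky rotation per hour, 256.0° corresponds to a 17.07 h lag.
18:00 + 17.07 h ≈ 11:04 → 11:00 to the nearest hour.

11:00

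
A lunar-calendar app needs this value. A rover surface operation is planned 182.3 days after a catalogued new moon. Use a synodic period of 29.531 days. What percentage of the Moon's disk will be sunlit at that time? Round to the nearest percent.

182.3/29.531 = 6.173 lunations, so 6 complete cycles and 5.11 d into the next.
The Moon has covered 5.11/29.531 of its cycle, so θ ≈ 360° × 5.11/29.531 = 62.3°.
With cos θ = 0.464, the lit fraction is (1 − 0.464)/2 ≈ 0.268, so 27%.

27%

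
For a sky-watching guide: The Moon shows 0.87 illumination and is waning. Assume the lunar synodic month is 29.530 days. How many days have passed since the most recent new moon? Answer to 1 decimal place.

18.2 days

Invert f = (1 − cos θ)/2 to get cos θ = 1 − 2(0.87) = -0.740, hence θ₀ = arccos -0.740 = 137.7°.
Waning ⇒ past full, so θ = 360° − 137.7° = 222.3°.
That fraction of the synodic month is 222.3/360 × 29.530 d ≈ 18.23 d.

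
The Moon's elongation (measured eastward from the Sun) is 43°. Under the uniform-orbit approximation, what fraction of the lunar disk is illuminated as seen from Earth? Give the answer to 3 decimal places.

0.134

Half-versine of 43°: (1 − 0.731)/2 = 0.134.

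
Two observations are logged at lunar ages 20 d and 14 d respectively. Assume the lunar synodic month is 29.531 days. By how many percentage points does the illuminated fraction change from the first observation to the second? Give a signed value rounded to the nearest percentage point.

+27 percentage points

θ₁ = 360° × 20/29.531 = 243.8°, f₁ = (1 − cos θ₁)/2 = 0.721.
θ₂ = 360° × 14/29.531 = 170.7°, f₂ = (1 − cos θ₂)/2 = 0.993.
Change = f₂ − f₁ = +0.273 → +27 percentage points.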